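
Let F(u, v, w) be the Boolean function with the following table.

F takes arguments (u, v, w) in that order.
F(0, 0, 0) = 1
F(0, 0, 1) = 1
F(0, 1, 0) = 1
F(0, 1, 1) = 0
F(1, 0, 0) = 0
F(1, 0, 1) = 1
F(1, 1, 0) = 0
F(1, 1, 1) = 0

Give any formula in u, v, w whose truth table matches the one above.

F(u, v, w) = ((((~u & ~v) & ~w) | ((~u & ~v) & w)) | ((~u & v) & ~w)) | ((u & ~v) & w)

Collect the rows where F=1 — (0,0,0), (0,0,1), (0,1,0), (1,0,1) — and write one minterm per row: ¬u·¬v·¬w, ¬u·¬v·w, ¬u·v·¬w, u·¬v·w. Their union (logical OR) reproduces the table exactly.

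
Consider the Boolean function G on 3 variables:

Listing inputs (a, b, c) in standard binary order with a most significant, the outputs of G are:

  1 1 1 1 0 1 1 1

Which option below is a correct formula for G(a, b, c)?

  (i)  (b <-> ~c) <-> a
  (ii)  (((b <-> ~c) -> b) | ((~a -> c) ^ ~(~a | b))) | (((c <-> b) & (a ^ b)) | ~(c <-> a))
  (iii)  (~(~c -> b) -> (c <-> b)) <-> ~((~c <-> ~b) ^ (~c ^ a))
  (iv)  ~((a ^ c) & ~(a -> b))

iv

(i) fails at (0,0,1): the formula yields 0, G is 1.
(ii) fails at (1,0,0): the formula yields 1, G is 0.
(iii) fails at (0,1,0): the formula yields 0, G is 1.
(iv) is the remaining candidate, and it agrees with G on all 8 inputs.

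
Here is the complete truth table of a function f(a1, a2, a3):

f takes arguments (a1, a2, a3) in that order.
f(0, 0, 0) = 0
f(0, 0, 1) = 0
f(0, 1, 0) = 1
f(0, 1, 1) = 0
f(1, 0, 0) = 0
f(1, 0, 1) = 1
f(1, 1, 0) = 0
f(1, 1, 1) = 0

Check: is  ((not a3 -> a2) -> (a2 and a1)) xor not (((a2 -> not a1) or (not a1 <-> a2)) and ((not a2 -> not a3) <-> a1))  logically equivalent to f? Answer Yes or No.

No

Evaluate ((not a3 -> a2) -> (a2 and a1)) xor not (((a2 -> not a1) or (not a1 <-> a2)) and ((not a2 -> not a3) <-> a1)) on each row and compare to f:
  a1=0, a2=0, a3=0: formula gives 0, f = 0 ✓
  a1=0, a2=0, a3=1: formula gives 0, f = 0 ✓
  a1=0, a2=1, a3=0: formula gives 1, f = 1 ✓
  a1=0, a2=1, a3=1: formula gives 1, but f = 0 ✗
Since they disagree at (0,1,1), the expression is not a correct formula for f.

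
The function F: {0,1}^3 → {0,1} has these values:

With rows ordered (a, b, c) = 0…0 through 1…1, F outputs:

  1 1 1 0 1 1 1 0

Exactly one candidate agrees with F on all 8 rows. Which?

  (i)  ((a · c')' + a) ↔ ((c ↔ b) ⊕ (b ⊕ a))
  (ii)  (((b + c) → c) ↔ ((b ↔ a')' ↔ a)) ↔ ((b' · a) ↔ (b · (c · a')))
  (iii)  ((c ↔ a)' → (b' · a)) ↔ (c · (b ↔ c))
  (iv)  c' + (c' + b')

(i) disagrees with F on (0,0,1) (formula → 0, table → 1); rule it out.
(ii) disagrees with F on (0,0,0) (formula → 0, table → 1); rule it out.
(iii) disagrees with F on (0,0,0) (formula → 0, table → 1); rule it out.
Only (iv) survives; checking it on all 8 rows confirms it matches F.

iv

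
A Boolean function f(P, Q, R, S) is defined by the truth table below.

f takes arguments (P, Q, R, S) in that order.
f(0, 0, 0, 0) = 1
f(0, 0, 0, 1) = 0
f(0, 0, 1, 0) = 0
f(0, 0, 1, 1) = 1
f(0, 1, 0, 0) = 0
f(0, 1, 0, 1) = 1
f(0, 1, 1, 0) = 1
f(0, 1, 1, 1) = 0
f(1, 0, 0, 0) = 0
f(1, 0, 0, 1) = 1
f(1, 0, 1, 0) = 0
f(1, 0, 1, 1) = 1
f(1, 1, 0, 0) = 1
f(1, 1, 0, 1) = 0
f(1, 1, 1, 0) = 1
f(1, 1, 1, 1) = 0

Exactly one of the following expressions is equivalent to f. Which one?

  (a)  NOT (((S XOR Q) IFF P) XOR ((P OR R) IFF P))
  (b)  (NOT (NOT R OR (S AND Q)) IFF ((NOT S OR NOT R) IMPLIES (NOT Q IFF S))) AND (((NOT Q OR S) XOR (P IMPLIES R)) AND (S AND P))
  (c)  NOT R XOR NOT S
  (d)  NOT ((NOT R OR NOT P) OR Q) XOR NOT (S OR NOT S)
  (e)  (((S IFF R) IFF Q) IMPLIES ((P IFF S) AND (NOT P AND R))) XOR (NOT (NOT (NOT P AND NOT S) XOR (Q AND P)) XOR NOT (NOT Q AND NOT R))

a

(b) fails at (0,0,0,0): the formula yields 0, f is 1.
(c) fails at (0,0,0,0): the formula yields 0, f is 1.
(d) fails at (0,0,0,0): the formula yields 0, f is 1.
(e) fails at (0,0,0,0): the formula yields 0, f is 1.
That leaves (a). Evaluating it on every row reproduces the table of f exactly.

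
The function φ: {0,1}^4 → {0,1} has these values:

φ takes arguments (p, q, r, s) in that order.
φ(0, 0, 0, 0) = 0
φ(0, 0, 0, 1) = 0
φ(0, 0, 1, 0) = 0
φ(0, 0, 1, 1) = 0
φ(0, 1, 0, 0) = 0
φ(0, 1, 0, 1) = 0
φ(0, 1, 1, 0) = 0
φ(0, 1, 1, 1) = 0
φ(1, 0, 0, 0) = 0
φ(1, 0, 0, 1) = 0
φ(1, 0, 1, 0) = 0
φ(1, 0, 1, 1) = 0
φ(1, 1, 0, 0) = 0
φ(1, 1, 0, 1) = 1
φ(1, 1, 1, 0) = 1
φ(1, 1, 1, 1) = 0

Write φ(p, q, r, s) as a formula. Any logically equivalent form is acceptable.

φ(p, q, r, s) = (((p ∧ q) ∧ ¬r) ∧ s) ∨ (((p ∧ q) ∧ r) ∧ ¬s)

The 1-rows are (1,1,0,1), (1,1,1,0). Each contributes one minterm — p·q·¬r·s; p·q·r·¬s — and their disjunction is a sum-of-products form of φ.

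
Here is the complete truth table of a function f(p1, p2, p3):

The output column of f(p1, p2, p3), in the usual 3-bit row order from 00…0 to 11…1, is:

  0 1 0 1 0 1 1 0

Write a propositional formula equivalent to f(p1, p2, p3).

f(p1, p2, p3) = ((((not p1 and not p2) and p3) or ((not p1 and p2) and p3)) or ((p1 and not p2) and p3)) or ((p1 and p2) and not p3)

The 1-rows are (0,0,1), (0,1,1), (1,0,1), (1,1,0). Each contributes one minterm — ¬p1·¬p2·p3; ¬p1·p2·p3; p1·¬p2·p3; p1·p2·¬p3 — and their disjunction is a sum-of-products form of f.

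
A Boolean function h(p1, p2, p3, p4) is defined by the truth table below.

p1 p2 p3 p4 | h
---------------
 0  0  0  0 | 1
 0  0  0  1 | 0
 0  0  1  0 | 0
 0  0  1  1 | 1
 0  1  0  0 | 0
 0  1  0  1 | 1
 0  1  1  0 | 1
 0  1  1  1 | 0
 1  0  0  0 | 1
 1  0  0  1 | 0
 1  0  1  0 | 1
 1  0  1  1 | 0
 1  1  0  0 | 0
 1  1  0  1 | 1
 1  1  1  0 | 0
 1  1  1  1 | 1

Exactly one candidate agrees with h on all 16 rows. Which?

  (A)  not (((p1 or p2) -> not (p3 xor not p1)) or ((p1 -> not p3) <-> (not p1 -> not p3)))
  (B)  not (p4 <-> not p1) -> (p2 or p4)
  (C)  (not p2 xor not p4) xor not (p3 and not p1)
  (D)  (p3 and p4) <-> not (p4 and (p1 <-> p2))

C

(A) disagrees with h on (0,0,0,0) (formula → 0, table → 1); rule it out.
(B) disagrees with h on (0,0,0,0) (formula → 0, table → 1); rule it out.
(D) disagrees with h on (0,0,0,0) (formula → 0, table → 1); rule it out.
That leaves (C). Evaluating it on every row reproduces the table of h exactly.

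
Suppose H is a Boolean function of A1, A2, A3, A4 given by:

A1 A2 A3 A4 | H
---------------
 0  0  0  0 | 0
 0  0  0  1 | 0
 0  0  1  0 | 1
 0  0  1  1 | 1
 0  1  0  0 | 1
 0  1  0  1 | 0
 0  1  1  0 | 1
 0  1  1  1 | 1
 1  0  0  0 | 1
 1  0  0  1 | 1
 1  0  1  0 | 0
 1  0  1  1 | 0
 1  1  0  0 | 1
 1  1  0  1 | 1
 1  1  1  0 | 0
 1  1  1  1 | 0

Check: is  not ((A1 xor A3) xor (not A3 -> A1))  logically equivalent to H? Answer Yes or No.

No

Evaluate not ((A1 xor A3) xor (not A3 -> A1)) on each row and compare to H:
  A1=0, A2=0, A3=0, A4=0: formula gives 1, but H = 0 ✗
Row (0,0,0,0) is a counterexample, so the formula is not equivalent to H.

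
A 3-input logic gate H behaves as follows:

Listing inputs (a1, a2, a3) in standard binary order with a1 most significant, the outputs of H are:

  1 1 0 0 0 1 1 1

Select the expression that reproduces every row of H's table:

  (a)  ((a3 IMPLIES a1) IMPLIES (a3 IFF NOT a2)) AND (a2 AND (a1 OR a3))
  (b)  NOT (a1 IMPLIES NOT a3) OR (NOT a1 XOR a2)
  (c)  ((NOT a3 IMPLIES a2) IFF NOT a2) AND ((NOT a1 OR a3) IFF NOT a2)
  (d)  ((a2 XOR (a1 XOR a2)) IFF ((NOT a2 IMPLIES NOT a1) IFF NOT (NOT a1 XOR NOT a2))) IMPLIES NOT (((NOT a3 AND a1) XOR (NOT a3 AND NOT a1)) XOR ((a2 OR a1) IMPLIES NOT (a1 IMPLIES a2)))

(a): at (0,0,0) it gives 0, but H = 1 — eliminated.
(c): at (0,0,0) it gives 0, but H = 1 — eliminated.
(d): at (0,1,1) it gives 1, but H = 0 — eliminated.
Only (b) survives; checking it on all 8 rows confirms it matches H.

b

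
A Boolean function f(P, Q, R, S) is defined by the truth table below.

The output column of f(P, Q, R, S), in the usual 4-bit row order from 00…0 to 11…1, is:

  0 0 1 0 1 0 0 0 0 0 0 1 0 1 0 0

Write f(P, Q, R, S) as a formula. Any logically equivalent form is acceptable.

f=1 on 4 inputs: (0,0,1,0), (0,1,0,0), (1,0,1,1), (1,1,0,1). Reading each as a conjunction of literals (¬P·¬Q·R·¬S, ¬P·Q·¬R·¬S, P·¬Q·R·S, P·Q·¬R·S) and taking the OR gives the canonical DNF.

f(P, Q, R, S) = (((((not P and not Q) and R) and not S) or (((not P and Q) and not R) and not S)) or (((P and not Q) and R) and S)) or (((P and Q) and not R) and S)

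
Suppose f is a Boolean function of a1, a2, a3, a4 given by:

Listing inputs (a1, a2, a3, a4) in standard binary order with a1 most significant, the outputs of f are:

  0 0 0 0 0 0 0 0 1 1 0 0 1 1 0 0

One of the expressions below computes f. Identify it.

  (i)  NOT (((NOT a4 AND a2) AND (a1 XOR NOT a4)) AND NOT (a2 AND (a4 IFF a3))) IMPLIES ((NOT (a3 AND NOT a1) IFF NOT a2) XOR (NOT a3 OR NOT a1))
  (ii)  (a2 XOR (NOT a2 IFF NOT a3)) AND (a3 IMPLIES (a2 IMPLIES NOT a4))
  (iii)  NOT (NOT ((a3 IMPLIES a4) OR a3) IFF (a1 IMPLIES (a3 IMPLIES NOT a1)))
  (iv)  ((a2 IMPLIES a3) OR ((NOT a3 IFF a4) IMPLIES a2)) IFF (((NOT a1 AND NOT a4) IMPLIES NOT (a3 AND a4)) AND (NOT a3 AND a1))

(i): at (0,0,1,0) it gives 1, but f = 0 — eliminated.
(ii): at (0,0,0,0) it gives 1, but f = 0 — eliminated.
(iii): at (0,0,0,0) it gives 1, but f = 0 — eliminated.
Only (iv) survives; checking it on all 16 rows confirms it matches f.

iv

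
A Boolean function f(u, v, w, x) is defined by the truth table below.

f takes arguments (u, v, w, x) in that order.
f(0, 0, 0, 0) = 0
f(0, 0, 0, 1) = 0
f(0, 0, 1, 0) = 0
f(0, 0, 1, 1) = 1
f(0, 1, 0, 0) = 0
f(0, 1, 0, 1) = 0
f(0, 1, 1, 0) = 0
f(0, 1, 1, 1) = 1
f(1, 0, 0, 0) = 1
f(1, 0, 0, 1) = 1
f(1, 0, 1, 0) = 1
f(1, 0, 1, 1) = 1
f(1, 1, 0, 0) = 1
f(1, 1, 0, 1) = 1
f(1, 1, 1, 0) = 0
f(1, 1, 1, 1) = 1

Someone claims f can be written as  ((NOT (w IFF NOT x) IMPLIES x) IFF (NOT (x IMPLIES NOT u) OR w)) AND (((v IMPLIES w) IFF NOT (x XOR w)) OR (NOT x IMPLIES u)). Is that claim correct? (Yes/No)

Test each input against both f and the formula:
  u=0, v=0, w=0, x=0: formula gives 1, but f = 0 ✗
Since they disagree at (0,0,0,0), the expression is not a correct formula for f.

No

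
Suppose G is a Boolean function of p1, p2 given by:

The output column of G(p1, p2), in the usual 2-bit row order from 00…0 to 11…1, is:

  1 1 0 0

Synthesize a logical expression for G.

G(p1, p2) = not p1

The output is the negation of p1.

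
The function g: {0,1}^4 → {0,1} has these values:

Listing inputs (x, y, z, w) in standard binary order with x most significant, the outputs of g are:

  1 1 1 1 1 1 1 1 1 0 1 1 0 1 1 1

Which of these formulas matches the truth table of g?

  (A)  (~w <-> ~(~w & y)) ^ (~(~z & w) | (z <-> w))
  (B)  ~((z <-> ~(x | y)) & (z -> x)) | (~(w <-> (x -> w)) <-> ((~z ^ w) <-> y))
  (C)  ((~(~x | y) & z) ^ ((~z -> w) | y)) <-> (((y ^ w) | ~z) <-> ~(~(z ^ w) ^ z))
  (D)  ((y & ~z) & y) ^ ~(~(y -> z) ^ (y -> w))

B

(A) fails at (0,0,0,0): the formula yields 0, g is 1.
(C) fails at (0,1,0,0): the formula yields 0, g is 1.
(D) fails at (0,0,0,0): the formula yields 0, g is 1.
That leaves (B). Evaluating it on every row reproduces the table of g exactly.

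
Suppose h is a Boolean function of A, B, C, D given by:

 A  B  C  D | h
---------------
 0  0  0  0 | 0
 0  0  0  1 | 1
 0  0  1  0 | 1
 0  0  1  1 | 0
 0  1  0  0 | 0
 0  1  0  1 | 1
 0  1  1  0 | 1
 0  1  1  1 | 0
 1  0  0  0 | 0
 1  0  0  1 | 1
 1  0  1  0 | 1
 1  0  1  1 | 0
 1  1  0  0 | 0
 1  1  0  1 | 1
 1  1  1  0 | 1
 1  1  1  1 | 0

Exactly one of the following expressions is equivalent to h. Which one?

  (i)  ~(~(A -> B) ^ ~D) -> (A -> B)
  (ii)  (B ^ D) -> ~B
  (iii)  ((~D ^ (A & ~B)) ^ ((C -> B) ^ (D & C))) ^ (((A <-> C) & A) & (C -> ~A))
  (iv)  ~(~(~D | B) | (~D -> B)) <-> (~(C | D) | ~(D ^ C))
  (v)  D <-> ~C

(i) disagrees with h on (0,0,0,0) (formula → 1, table → 0); rule it out.
(ii) disagrees with h on (0,0,0,0) (formula → 1, table → 0); rule it out.
(iii) disagrees with h on (0,0,1,1) (formula → 1, table → 0); rule it out.
(iv) disagrees with h on (0,0,0,0) (formula → 1, table → 0); rule it out.
(v) is the remaining candidate, and it agrees with h on all 16 inputs.

v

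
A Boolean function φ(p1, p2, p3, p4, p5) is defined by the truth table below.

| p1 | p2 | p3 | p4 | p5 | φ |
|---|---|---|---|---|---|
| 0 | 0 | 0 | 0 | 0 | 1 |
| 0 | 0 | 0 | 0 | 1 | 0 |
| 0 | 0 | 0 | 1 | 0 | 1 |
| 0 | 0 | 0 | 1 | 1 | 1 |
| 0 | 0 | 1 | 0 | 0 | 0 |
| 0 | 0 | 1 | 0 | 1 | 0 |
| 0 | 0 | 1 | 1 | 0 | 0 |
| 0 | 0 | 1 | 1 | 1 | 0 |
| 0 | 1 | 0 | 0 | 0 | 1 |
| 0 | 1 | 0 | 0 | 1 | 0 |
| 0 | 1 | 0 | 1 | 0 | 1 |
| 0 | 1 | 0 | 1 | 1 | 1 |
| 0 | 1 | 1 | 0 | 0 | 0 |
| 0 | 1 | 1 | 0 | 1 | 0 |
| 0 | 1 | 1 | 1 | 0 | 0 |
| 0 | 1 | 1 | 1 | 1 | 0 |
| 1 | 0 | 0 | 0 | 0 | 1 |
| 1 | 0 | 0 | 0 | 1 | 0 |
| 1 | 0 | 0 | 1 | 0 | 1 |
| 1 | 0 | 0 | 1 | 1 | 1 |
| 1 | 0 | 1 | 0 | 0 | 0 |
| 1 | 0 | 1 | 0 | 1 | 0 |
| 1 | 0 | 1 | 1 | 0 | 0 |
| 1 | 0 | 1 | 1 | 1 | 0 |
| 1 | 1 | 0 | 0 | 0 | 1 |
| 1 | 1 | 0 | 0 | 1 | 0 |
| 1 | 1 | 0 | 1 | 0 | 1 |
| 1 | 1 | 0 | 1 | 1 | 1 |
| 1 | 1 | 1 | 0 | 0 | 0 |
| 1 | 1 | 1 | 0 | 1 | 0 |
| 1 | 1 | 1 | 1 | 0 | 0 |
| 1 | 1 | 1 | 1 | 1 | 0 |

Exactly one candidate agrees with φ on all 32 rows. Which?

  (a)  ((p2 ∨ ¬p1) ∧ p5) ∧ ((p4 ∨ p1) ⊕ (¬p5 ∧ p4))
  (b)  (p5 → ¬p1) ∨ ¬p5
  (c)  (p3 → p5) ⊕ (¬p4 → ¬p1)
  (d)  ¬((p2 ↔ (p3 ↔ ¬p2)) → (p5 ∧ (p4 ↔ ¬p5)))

(a) fails at (0,0,0,0,0): the formula yields 0, φ is 1.
(b) fails at (0,0,0,0,1): the formula yields 1, φ is 0.
(c) fails at (0,0,0,0,0): the formula yields 0, φ is 1.
That leaves (d). Evaluating it on every row reproduces the table of φ exactly.

d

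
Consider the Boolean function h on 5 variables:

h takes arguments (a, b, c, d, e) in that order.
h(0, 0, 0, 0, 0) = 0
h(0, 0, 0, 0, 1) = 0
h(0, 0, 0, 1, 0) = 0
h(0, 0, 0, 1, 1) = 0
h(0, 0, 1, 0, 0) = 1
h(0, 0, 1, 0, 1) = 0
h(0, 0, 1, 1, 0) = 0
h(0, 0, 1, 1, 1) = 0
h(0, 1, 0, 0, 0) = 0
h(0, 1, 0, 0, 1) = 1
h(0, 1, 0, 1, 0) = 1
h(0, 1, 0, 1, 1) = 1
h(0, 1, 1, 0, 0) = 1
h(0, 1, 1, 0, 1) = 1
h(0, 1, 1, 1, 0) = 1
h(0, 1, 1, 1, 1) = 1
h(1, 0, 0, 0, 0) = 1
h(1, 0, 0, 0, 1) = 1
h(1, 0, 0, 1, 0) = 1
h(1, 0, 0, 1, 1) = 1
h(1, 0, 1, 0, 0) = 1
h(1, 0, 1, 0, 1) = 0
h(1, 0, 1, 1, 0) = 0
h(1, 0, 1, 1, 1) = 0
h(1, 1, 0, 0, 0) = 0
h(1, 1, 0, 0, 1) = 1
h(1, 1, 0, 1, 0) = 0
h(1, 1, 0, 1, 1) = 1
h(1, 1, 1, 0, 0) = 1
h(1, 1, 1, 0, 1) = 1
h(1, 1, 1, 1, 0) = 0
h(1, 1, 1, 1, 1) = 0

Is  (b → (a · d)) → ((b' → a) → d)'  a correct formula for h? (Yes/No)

No

Test each input against both h and the formula:
  a=0, b=0, c=0, d=0, e=0: formula gives 0, h = 0 ✓
  a=0, b=0, c=0, d=0, e=1: formula gives 0, h = 0 ✓
  a=0, b=0, c=0, d=1, e=0: formula gives 0, h = 0 ✓
  a=0, b=0, c=0, d=1, e=1: formula gives 0, h = 0 ✓
  a=0, b=0, c=1, d=0, e=0: formula gives 0, but h = 1 ✗
Row (0,0,1,0,0) is a counterexample, so the formula is not equivalent to h.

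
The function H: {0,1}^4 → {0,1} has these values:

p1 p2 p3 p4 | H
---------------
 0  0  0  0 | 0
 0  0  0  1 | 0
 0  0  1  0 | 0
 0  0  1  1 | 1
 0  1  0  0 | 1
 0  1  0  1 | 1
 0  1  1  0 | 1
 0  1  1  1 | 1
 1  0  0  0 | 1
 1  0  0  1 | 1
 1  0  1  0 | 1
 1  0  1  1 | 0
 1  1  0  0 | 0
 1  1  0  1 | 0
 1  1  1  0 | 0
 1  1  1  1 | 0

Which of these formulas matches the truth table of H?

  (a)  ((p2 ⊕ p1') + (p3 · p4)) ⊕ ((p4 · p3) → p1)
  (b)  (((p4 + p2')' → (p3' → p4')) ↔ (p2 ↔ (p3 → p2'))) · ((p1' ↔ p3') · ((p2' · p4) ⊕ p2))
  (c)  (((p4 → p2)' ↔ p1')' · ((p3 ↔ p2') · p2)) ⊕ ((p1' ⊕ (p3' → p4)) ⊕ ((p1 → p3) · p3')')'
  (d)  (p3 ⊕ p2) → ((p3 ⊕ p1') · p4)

a

(b): at (0,0,1,1) it gives 0, but H = 1 — eliminated.
(c): at (0,0,0,1) it gives 1, but H = 0 — eliminated.
(d): at (0,0,0,0) it gives 1, but H = 0 — eliminated.
Only (a) survives; checking it on all 16 rows confirms it matches H.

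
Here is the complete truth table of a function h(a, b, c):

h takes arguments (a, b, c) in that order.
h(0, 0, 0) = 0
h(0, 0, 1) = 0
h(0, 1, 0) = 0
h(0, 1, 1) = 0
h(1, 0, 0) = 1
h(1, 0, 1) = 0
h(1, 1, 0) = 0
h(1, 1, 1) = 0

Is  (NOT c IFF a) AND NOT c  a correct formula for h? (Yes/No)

No

Test each input against both h and the formula:
  a=0, b=0, c=0: formula gives 0, h = 0 ✓
  a=0, b=0, c=1: formula gives 0, h = 0 ✓
  a=0, b=1, c=0: formula gives 0, h = 0 ✓
  a=0, b=1, c=1: formula gives 0, h = 0 ✓
  a=1, b=0, c=0: formula gives 1, h = 1 ✓
  …
  a=1, b=1, c=0: formula gives 1, but h = 0 ✗
A single disagreement suffices: at (1,1,0) they differ, so the formula does not compute h.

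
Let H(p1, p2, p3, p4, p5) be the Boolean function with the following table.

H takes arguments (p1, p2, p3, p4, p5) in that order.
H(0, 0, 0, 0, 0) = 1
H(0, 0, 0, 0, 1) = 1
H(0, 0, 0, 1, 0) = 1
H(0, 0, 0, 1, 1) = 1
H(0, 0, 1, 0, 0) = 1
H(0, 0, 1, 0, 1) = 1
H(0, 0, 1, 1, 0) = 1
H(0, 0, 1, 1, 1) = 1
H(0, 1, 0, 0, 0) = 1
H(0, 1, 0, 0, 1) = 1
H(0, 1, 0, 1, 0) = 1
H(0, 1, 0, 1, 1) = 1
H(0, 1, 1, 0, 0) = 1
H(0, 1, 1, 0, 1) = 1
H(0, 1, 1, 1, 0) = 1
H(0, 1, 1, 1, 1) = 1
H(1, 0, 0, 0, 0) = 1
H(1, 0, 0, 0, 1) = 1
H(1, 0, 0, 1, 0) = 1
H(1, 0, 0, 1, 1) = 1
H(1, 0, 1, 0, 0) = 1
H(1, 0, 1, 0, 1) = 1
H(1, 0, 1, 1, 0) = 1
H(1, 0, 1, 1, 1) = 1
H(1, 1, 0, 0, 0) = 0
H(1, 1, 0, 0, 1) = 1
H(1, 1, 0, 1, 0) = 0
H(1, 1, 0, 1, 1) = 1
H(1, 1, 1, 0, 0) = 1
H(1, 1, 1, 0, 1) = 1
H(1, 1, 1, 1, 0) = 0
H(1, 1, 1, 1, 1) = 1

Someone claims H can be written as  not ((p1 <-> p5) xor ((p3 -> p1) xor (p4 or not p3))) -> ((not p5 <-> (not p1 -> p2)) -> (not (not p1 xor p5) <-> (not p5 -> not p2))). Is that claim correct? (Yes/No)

Yes

Evaluate not ((p1 <-> p5) xor ((p3 -> p1) xor (p4 or not p3))) -> ((not p5 <-> (not p1 -> p2)) -> (not (not p1 xor p5) <-> (not p5 -> not p2))) on each row and compare to H:
  p1=0, p2=0, p3=0, p4=0, p5=0: formula gives 1, H = 1 ✓
  p1=0, p2=0, p3=0, p4=0, p5=1: formula gives 1, H = 1 ✓
  p1=0, p2=0, p3=0, p4=1, p5=0: formula gives 1, H = 1 ✓
  p1=0, p2=0, p3=0, p4=1, p5=1: formula gives 1, H = 1 ✓
  …and likewise for the remaining 28 rows.
No disagreement on any input; they are logically equivalent.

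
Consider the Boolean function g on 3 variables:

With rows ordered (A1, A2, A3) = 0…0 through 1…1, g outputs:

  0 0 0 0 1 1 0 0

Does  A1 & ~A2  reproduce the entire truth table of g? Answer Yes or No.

Evaluate A1 & ~A2 on each row and compare to g:
  A1=0, A2=0, A3=0: formula gives 0, g = 0 ✓
  A1=0, A2=0, A3=1: formula gives 0, g = 0 ✓
  A1=0, A2=1, A3=0: formula gives 0, g = 0 ✓
  A1=0, A2=1, A3=1: formula gives 0, g = 0 ✓
  A1=1, A2=0, A3=0: formula gives 1, g = 1 ✓
  … (the remaining 3 rows also agree.)
Every row agrees, so the formula is equivalent.

Yes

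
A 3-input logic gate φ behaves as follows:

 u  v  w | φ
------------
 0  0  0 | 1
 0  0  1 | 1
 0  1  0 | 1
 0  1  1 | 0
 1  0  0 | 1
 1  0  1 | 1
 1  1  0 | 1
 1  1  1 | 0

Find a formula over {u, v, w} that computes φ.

There are just 2 zero rows: (0,1,1), (1,1,1). Their minterms are ¬u·v·w, u·v·w; the OR of those covers precisely the 0-outputs, and negating it yields φ.

φ(u, v, w) = ¬(((¬u ∧ v) ∧ w) ∨ ((u ∧ v) ∧ w))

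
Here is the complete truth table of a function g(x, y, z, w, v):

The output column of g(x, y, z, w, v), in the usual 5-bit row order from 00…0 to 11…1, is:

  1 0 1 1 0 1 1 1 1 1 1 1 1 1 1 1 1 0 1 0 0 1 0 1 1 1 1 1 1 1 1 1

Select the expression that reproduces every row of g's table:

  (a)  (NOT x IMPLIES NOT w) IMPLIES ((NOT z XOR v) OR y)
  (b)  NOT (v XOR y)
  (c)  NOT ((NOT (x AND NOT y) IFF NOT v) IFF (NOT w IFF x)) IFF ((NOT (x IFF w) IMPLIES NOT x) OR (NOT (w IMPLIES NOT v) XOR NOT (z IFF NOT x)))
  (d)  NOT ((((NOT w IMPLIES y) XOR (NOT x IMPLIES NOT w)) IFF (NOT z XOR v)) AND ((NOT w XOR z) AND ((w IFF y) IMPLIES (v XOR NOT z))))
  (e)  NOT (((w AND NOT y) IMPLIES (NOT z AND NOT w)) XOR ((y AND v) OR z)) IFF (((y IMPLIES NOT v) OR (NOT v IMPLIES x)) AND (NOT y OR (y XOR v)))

(b) disagrees with g on (0,0,0,1,1) (formula → 0, table → 1); rule it out.
(c) disagrees with g on (0,0,0,1,0) (formula → 0, table → 1); rule it out.
(d) disagrees with g on (0,0,0,0,0) (formula → 0, table → 1); rule it out.
(e) disagrees with g on (0,0,0,0,0) (formula → 0, table → 1); rule it out.
(a) is the remaining candidate, and it agrees with g on all 32 inputs.

a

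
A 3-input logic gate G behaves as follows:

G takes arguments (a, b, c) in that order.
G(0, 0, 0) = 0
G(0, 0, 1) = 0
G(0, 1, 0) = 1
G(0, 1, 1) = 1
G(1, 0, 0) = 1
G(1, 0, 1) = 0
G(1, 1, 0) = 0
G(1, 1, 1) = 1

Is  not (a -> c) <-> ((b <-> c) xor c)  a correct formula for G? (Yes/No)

Evaluate not (a -> c) <-> ((b <-> c) xor c) on each row and compare to G:
  a=0, b=0, c=0: formula gives 0, G = 0 ✓
  a=0, b=0, c=1: formula gives 0, G = 0 ✓
  a=0, b=1, c=0: formula gives 1, G = 1 ✓
  a=0, b=1, c=1: formula gives 1, G = 1 ✓
  a=1, b=0, c=0: formula gives 1, G = 1 ✓
  … (the remaining 3 rows also agree.)
Every row agrees, so the formula is equivalent.

Yes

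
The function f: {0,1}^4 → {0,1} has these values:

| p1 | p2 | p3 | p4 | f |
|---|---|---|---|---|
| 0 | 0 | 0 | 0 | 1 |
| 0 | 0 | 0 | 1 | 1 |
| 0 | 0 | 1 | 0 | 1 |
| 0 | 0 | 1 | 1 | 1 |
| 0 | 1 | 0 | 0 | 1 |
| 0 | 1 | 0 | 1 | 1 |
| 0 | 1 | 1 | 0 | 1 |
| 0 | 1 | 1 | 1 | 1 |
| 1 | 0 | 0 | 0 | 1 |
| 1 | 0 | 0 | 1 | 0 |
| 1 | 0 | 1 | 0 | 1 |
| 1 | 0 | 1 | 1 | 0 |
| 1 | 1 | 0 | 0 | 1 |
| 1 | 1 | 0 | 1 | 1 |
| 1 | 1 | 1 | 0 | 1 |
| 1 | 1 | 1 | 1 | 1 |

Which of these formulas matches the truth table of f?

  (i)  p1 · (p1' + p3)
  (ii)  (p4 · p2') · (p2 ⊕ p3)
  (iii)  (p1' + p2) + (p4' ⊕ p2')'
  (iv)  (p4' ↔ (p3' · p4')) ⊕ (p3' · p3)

iii

(i) fails at (0,0,0,0): the formula yields 0, f is 1.
(ii) fails at (0,0,0,0): the formula yields 0, f is 1.
(iv) fails at (0,0,1,0): the formula yields 0, f is 1.
(iii) is the remaining candidate, and it agrees with f on all 16 inputs.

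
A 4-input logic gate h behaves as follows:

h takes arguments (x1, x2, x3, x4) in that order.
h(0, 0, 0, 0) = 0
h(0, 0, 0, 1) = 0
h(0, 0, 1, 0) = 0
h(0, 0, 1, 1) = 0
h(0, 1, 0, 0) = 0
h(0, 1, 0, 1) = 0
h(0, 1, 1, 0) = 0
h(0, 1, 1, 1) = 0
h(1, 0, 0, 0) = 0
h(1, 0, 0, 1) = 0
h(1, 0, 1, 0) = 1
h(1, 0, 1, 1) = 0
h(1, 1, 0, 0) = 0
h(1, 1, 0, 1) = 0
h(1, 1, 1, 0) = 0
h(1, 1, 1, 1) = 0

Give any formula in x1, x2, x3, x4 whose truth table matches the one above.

Only row (1,0,1,0) gives 1. That row's minterm x1·¬x2·x3·¬x4 is h directly.

h(x1, x2, x3, x4) = ((x1 ∧ ¬x2) ∧ x3) ∧ ¬x4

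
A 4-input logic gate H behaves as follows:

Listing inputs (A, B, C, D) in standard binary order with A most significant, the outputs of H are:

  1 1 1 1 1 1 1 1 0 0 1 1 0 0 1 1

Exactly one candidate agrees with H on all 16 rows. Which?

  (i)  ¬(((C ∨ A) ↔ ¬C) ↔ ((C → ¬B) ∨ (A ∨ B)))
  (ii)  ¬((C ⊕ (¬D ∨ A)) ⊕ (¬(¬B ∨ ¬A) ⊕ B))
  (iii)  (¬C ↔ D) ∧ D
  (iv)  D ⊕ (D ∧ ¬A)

i

(ii) fails at (0,0,0,0): the formula yields 0, H is 1.
(iii) fails at (0,0,0,0): the formula yields 0, H is 1.
(iv) fails at (0,0,0,0): the formula yields 0, H is 1.
Only (i) survives; checking it on all 16 rows confirms it matches H.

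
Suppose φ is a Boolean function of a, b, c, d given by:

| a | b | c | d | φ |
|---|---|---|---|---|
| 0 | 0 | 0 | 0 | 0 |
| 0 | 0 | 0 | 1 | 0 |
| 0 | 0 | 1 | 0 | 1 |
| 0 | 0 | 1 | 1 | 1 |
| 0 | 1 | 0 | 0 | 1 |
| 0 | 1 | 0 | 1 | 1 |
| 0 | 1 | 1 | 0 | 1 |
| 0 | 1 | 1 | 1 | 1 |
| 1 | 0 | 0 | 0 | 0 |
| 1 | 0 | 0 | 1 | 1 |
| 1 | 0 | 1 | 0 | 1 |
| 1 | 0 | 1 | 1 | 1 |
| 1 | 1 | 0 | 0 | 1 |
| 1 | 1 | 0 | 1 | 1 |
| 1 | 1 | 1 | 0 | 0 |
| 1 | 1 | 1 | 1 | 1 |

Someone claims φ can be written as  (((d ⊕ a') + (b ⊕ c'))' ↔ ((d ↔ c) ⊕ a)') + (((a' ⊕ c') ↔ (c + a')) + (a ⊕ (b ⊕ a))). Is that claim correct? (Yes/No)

Evaluate (((d ⊕ a') + (b ⊕ c'))' ↔ ((d ↔ c) ⊕ a)') + (((a' ⊕ c') ↔ (c + a')) + (a ⊕ (b ⊕ a))) on each row and compare to φ:
  a=0, b=0, c=0, d=0: formula gives 1, but φ = 0 ✗
A single disagreement suffices: at (0,0,0,0) they differ, so the formula does not compute φ.

No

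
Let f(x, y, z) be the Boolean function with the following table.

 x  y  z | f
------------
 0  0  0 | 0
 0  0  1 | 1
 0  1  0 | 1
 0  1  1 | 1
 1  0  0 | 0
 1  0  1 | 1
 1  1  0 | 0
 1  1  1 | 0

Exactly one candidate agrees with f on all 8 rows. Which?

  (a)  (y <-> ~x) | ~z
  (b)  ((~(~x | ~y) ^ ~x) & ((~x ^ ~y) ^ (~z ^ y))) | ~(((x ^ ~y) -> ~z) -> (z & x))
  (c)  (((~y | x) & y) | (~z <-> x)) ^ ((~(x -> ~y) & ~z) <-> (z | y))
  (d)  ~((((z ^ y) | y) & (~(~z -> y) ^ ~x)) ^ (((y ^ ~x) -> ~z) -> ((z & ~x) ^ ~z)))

d

(a) fails at (0,0,0): the formula yields 1, f is 0.
(b) fails at (0,0,0): the formula yields 1, f is 0.
(c) fails at (0,0,0): the formula yields 1, f is 0.
That leaves (d). Evaluating it on every row reproduces the table of f exactly.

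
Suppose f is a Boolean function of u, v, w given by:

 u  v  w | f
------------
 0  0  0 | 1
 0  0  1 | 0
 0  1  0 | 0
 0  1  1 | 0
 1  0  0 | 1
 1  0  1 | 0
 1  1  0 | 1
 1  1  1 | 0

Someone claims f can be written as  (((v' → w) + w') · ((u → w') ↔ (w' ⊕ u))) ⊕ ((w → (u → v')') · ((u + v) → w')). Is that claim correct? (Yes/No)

Evaluate (((v' → w) + w') · ((u → w') ↔ (w' ⊕ u))) ⊕ ((w → (u → v')') · ((u + v) → w')) on each row and compare to f:
  u=0, v=0, w=0: formula gives 0, but f = 1 ✗
Row (0,0,0) is a counterexample, so the formula is not equivalent to f.

No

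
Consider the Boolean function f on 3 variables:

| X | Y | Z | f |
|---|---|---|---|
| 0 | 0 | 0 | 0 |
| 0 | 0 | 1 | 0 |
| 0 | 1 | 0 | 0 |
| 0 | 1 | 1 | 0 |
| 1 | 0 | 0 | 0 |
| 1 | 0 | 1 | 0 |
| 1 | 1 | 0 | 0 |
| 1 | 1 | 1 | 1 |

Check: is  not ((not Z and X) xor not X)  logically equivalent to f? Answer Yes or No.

No

Check the formula against f row by row:
  X=0, Y=0, Z=0: formula gives 0, f = 0 ✓
  X=0, Y=0, Z=1: formula gives 0, f = 0 ✓
  X=0, Y=1, Z=0: formula gives 0, f = 0 ✓
  X=0, Y=1, Z=1: formula gives 0, f = 0 ✓
  X=1, Y=0, Z=0: formula gives 0, f = 0 ✓
  X=1, Y=0, Z=1: formula gives 1, but f = 0 ✗
A single disagreement suffices: at (1,0,1) they differ, so the formula does not compute f.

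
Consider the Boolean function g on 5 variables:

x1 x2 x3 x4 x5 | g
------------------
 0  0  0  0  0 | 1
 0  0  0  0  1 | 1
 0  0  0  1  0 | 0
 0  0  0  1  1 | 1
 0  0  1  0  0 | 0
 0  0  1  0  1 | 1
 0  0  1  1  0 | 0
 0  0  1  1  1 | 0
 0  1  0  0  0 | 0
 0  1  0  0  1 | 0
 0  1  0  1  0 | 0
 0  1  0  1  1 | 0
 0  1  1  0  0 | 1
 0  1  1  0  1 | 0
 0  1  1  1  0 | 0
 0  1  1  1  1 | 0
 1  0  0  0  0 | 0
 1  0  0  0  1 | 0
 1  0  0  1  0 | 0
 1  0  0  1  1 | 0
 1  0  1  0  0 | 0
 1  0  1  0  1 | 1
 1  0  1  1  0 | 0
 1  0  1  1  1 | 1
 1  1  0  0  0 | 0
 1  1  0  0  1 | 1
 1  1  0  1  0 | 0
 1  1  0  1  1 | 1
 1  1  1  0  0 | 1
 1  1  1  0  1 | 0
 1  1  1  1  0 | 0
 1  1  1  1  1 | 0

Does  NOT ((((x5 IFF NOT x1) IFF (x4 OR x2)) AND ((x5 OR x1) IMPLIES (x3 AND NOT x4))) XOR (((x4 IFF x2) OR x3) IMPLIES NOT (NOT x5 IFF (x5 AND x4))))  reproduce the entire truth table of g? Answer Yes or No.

No

Check the formula against g row by row:
  x1=0, x2=0, x3=0, x4=0, x5=0: formula gives 1, g = 1 ✓
  x1=0, x2=0, x3=0, x4=0, x5=1: formula gives 1, g = 1 ✓
  x1=0, x2=0, x3=0, x4=1, x5=0: formula gives 0, g = 0 ✓
  x1=0, x2=0, x3=0, x4=1, x5=1: formula gives 0, but g = 1 ✗
Since they disagree at (0,0,0,1,1), the expression is not a correct formula for g.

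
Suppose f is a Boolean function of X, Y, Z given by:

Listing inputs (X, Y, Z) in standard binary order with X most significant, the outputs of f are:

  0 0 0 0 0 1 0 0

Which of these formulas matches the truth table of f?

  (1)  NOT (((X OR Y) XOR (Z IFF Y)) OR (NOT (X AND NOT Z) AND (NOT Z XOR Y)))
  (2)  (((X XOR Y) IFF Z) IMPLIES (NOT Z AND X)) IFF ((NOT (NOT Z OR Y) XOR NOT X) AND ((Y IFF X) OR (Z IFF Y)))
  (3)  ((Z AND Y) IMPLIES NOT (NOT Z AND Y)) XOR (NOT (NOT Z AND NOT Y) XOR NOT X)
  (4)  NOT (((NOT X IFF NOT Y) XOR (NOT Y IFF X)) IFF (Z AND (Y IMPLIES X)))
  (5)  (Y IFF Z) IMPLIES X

2

(1) disagrees with f on (0,0,1) (formula → 1, table → 0); rule it out.
(3) disagrees with f on (0,0,1) (formula → 1, table → 0); rule it out.
(4) disagrees with f on (0,0,0) (formula → 1, table → 0); rule it out.
(5) disagrees with f on (0,0,1) (formula → 1, table → 0); rule it out.
(2) is the remaining candidate, and it agrees with f on all 8 inputs.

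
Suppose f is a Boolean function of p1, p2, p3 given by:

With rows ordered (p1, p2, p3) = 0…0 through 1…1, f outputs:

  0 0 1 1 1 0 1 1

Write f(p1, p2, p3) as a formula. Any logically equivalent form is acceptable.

f(p1, p2, p3) = NOT ((((NOT p1 AND NOT p2) AND NOT p3) OR ((NOT p1 AND NOT p2) AND p3)) OR ((p1 AND NOT p2) AND p3))

There are just 3 zero rows: (0,0,0), (0,0,1), (1,0,1). Their minterms are ¬p1·¬p2·¬p3, ¬p1·¬p2·p3, p1·¬p2·p3; the OR of those covers precisely the 0-outputs, and negating it yields f.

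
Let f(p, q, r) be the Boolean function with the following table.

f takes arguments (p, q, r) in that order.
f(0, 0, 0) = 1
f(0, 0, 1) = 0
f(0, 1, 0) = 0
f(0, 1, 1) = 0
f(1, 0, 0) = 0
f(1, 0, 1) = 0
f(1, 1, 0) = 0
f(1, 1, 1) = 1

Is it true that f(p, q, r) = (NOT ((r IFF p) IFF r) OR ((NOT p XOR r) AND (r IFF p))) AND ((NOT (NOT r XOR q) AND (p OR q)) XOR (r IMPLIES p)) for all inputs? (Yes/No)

Test each input against both f and the formula:
  p=0, q=0, r=0: formula gives 1, f = 1 ✓
  p=0, q=0, r=1: formula gives 0, f = 0 ✓
  p=0, q=1, r=0: formula gives 0, f = 0 ✓
  p=0, q=1, r=1: formula gives 0, f = 0 ✓
  p=1, q=0, r=0: formula gives 0, f = 0 ✓
  … (the remaining 3 rows also agree.)
All 8 rows match — the expression computes f exactly.

Yes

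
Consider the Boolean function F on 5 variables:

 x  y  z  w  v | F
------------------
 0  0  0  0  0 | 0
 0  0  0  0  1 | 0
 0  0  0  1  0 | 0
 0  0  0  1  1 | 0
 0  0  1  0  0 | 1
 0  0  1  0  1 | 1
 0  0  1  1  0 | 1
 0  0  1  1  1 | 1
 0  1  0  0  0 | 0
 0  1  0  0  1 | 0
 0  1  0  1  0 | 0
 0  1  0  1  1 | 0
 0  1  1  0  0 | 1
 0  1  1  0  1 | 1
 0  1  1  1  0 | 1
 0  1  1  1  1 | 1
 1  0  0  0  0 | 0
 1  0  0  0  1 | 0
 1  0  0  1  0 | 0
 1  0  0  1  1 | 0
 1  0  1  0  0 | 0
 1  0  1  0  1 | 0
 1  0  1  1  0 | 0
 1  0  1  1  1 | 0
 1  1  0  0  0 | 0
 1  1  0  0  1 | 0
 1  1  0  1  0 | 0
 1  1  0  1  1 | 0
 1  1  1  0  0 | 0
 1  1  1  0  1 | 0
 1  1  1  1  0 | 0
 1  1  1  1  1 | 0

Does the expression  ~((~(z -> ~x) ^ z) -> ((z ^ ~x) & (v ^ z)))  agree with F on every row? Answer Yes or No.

Yes

Evaluate ~((~(z -> ~x) ^ z) -> ((z ^ ~x) & (v ^ z))) on each row and compare to F:
  x=0, y=0, z=0, w=0, v=0: formula gives 0, F = 0 ✓
  x=0, y=0, z=0, w=0, v=1: formula gives 0, F = 0 ✓
  x=0, y=0, z=0, w=1, v=0: formula gives 0, F = 0 ✓
  x=0, y=0, z=0, w=1, v=1: formula gives 0, F = 0 ✓
  …and likewise for the remaining 28 rows.
All 32 rows match — the expression computes F exactly.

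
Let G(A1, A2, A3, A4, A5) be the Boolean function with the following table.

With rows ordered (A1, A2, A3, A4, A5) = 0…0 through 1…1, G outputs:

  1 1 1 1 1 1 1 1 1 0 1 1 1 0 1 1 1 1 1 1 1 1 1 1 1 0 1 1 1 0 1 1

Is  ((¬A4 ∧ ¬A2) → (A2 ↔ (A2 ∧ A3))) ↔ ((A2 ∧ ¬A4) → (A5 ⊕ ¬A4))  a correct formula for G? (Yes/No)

Yes

Check the formula against G row by row:
  A1=0, A2=0, A3=0, A4=0, A5=0: formula gives 1, G = 1 ✓
  A1=0, A2=0, A3=0, A4=0, A5=1: formula gives 1, G = 1 ✓
  A1=0, A2=0, A3=0, A4=1, A5=0: formula gives 1, G = 1 ✓
  A1=0, A2=0, A3=0, A4=1, A5=1: formula gives 1, G = 1 ✓
  … (the remaining 28 rows also agree.)
All 32 rows match — the expression computes G exactly.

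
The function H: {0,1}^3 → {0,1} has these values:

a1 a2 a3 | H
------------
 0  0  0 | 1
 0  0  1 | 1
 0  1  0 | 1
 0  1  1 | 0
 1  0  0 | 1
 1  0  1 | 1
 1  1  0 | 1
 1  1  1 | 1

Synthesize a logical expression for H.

H is 0 on exactly one input, (0,1,1), whose minterm is ¬a1·a2·a3. So H is the negation of that single conjunction.

H(a1, a2, a3) = ~((~a1 & a2) & a3)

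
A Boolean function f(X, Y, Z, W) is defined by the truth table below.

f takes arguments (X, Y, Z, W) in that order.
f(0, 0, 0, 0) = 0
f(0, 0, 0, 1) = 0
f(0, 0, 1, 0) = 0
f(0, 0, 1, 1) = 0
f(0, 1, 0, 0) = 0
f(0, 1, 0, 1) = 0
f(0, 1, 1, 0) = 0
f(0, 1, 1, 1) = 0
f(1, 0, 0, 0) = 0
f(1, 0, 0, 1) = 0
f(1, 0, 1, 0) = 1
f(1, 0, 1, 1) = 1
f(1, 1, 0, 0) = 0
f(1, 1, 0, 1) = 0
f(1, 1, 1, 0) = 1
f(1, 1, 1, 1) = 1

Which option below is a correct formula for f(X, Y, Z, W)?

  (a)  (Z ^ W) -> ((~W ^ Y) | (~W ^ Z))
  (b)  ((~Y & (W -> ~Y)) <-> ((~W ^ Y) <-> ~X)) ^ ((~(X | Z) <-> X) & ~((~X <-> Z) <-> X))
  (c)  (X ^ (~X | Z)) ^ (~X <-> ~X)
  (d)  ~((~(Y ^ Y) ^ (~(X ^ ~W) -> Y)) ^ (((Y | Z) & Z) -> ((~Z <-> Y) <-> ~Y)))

(a): at (0,0,0,0) it gives 1, but f = 0 — eliminated.
(b): at (0,0,0,0) it gives 1, but f = 0 — eliminated.
(d): at (0,0,0,1) it gives 1, but f = 0 — eliminated.
That leaves (c). Evaluating it on every row reproduces the table of f exactly.

c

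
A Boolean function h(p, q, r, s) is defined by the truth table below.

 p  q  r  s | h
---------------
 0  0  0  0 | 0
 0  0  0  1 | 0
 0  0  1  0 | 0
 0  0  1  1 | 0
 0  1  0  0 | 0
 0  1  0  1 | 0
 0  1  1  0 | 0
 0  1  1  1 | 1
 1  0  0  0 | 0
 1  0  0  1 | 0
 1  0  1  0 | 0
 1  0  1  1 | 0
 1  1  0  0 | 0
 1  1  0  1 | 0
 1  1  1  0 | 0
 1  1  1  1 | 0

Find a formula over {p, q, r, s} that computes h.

h(p, q, r, s) = ((~p & q) & r) & s

h is 1 on exactly one input, (0,1,1,1), whose minterm is ¬p·q·r·s. So h is just that conjunction.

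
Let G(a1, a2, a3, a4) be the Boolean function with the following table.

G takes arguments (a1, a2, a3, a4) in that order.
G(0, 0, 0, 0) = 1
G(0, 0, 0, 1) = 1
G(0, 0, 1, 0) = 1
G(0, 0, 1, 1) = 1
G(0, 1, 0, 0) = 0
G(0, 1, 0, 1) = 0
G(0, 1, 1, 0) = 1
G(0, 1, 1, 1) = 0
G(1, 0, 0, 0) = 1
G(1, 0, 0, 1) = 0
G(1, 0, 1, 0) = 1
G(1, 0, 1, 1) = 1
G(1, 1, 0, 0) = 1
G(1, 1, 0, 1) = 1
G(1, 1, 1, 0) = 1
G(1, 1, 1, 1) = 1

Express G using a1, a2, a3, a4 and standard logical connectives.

The 0-rows are (0,1,0,0), (0,1,0,1), (0,1,1,1), (1,0,0,1). Take each as a conjunction (¬a1·a2·¬a3·¬a4, ¬a1·a2·¬a3·a4, ¬a1·a2·a3·a4, a1·¬a2·¬a3·a4), form their disjunction, and complement — that gives a formula that is 1 everywhere G is.

G(a1, a2, a3, a4) = ¬((((((¬a1 ∧ a2) ∧ ¬a3) ∧ ¬a4) ∨ (((¬a1 ∧ a2) ∧ ¬a3) ∧ a4)) ∨ (((¬a1 ∧ a2) ∧ a3) ∧ a4)) ∨ (((a1 ∧ ¬a2) ∧ ¬a3) ∧ a4))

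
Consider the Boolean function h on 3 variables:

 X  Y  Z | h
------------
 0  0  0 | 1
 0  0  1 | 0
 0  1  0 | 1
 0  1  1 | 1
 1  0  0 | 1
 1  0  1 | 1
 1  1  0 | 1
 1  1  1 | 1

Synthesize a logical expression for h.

h is 0 on exactly one input, (0,0,1), whose minterm is ¬X·¬Y·Z. So h is the negation of that single conjunction.

h(X, Y, Z) = ¬((¬X ∧ ¬Y) ∧ Z)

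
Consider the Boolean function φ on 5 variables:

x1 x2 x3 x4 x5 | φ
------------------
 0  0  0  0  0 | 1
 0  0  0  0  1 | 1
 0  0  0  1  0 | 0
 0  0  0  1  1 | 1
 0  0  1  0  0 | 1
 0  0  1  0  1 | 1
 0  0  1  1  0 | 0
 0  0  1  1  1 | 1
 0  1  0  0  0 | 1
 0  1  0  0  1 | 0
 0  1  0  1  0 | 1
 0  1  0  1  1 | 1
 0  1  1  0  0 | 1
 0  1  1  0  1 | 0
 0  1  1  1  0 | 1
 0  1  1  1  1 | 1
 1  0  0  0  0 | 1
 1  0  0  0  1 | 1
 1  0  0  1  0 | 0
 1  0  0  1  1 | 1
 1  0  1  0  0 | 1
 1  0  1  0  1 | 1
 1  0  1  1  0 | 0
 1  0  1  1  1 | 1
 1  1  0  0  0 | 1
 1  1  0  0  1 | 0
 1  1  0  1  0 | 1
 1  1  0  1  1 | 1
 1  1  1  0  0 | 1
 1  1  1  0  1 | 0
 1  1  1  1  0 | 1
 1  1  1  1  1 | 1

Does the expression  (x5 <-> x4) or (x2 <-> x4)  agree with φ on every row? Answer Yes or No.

Evaluate (x5 <-> x4) or (x2 <-> x4) on each row and compare to φ:
  x1=0, x2=0, x3=0, x4=0, x5=0: formula gives 1, φ = 1 ✓
  x1=0, x2=0, x3=0, x4=0, x5=1: formula gives 1, φ = 1 ✓
  x1=0, x2=0, x3=0, x4=1, x5=0: formula gives 0, φ = 0 ✓
  x1=0, x2=0, x3=0, x4=1, x5=1: formula gives 1, φ = 1 ✓
  … (the remaining 28 rows also agree.)
Every row agrees, so the formula is equivalent.

Yes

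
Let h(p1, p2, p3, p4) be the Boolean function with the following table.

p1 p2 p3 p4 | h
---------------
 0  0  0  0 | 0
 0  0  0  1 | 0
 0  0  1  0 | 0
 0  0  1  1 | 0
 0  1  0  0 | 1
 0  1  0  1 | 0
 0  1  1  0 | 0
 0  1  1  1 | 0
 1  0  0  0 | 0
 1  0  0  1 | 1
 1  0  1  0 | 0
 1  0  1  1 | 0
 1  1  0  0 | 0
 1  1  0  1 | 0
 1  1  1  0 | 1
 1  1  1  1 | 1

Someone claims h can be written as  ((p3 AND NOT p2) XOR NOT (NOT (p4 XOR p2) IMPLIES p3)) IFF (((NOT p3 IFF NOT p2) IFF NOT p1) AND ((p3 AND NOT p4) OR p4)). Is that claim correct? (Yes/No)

No

Check the formula against h row by row:
  p1=0, p2=0, p3=0, p4=0: formula gives 0, h = 0 ✓
  p1=0, p2=0, p3=0, p4=1: formula gives 0, h = 0 ✓
  p1=0, p2=0, p3=1, p4=0: formula gives 0, h = 0 ✓
  p1=0, p2=0, p3=1, p4=1: formula gives 0, h = 0 ✓
  …
  p1=1, p2=0, p3=1, p4=0: formula gives 1, but h = 0 ✗
Row (1,0,1,0) is a counterexample, so the formula is not equivalent to h.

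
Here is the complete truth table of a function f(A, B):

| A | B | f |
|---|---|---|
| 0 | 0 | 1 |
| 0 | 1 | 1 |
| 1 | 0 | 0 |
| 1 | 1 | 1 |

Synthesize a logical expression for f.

This is A → B (false only at 1,0).

f(A, B) = A IMPLIES B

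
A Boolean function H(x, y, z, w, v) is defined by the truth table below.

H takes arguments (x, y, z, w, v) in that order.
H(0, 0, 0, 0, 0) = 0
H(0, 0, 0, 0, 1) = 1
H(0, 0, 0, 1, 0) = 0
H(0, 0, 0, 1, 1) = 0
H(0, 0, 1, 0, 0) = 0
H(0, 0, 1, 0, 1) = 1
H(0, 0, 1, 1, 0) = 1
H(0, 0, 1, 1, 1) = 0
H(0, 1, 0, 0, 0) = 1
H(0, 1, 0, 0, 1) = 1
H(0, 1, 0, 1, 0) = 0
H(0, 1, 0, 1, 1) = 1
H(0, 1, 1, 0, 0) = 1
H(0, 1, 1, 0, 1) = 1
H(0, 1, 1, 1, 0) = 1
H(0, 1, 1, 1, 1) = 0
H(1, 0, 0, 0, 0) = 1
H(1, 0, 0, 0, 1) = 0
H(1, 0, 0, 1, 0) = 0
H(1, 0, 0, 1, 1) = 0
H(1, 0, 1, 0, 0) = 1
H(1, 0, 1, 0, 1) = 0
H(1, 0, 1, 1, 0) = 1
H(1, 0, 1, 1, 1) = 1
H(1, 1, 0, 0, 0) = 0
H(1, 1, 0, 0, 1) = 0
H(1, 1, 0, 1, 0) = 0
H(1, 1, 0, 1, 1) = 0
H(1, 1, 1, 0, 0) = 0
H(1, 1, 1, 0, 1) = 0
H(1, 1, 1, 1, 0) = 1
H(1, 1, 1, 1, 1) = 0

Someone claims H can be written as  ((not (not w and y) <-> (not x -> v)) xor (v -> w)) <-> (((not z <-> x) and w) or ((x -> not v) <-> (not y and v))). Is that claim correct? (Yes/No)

Evaluate ((not (not w and y) <-> (not x -> v)) xor (v -> w)) <-> (((not z <-> x) and w) or ((x -> not v) <-> (not y and v))) on each row and compare to H:
  x=0, y=0, z=0, w=0, v=0: formula gives 0, H = 0 ✓
  x=0, y=0, z=0, w=0, v=1: formula gives 1, H = 1 ✓
  x=0, y=0, z=0, w=1, v=0: formula gives 0, H = 0 ✓
  x=0, y=0, z=0, w=1, v=1: formula gives 0, H = 0 ✓
  …and likewise for the remaining 28 rows.
Every row agrees, so the formula is equivalent.

Yes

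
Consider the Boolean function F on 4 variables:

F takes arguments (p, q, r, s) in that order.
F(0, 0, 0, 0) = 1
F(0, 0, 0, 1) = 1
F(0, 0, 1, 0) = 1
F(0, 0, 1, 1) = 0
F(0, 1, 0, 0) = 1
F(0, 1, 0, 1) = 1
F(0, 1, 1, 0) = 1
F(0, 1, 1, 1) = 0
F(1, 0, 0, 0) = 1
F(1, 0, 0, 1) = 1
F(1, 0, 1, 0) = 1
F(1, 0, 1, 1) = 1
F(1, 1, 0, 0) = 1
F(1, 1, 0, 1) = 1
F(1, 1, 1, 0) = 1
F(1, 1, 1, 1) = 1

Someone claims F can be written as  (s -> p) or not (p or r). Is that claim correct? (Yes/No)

Evaluate (s -> p) or not (p or r) on each row and compare to F:
  p=0, q=0, r=0, s=0: formula gives 1, F = 1 ✓
  p=0, q=0, r=0, s=1: formula gives 1, F = 1 ✓
  p=0, q=0, r=1, s=0: formula gives 1, F = 1 ✓
  p=0, q=0, r=1, s=1: formula gives 0, F = 0 ✓
  … (the remaining 12 rows also agree.)
Every row agrees, so the formula is equivalent.

Yes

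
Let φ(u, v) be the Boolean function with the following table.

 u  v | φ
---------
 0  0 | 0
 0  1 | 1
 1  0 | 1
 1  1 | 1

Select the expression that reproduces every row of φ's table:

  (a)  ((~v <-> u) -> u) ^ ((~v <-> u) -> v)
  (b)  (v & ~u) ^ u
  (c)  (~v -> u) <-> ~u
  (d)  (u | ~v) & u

b

(a) fails at (1,1): the formula yields 0, φ is 1.
(c) fails at (1,0): the formula yields 0, φ is 1.
(d) fails at (0,1): the formula yields 0, φ is 1.
(b) is the remaining candidate, and it agrees with φ on all 4 inputs.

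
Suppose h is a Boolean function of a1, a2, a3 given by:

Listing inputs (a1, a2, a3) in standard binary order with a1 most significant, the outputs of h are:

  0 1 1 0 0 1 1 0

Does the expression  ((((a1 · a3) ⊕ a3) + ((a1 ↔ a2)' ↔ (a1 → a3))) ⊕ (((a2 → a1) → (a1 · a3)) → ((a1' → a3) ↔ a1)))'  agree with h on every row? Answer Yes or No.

Yes

Check the formula against h row by row:
  a1=0, a2=0, a3=0: formula gives 0, h = 0 ✓
  a1=0, a2=0, a3=1: formula gives 1, h = 1 ✓
  a1=0, a2=1, a3=0: formula gives 1, h = 1 ✓
  a1=0, a2=1, a3=1: formula gives 0, h = 0 ✓
  a1=1, a2=0, a3=0: formula gives 0, h = 0 ✓
  … (the remaining 3 rows also agree.)
All 8 rows match — the expression computes h exactly.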